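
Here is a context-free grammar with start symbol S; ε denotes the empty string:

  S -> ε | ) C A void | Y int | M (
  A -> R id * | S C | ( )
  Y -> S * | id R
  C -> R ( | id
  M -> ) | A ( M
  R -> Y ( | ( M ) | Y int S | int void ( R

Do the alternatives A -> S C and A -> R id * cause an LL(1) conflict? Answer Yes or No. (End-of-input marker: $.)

Yes

FIRST(S C) = { (, ), *, id, int } and FIRST(R id *) = { (, ), *, id, int }.
Both contain (, so the two alternatives are not disjoint — LL(1) conflict.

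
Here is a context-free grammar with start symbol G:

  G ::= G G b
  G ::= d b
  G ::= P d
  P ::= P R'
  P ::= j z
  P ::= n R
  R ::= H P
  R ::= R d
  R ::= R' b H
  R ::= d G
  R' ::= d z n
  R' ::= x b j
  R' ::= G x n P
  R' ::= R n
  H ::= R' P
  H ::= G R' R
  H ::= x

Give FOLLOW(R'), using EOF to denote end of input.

{ b, d, j, n, x }

In P ::= P R': R' is at the end, add FOLLOW(P) = { b, d, j, n, x }.
In R ::= R' b H: add FIRST(b H) = { b }.
In H ::= R' P: add FIRST(P) = { j, n }.
In H ::= G R' R: add FIRST(R) = { d, j, n, x }.
Union: FOLLOW(R') = { b, d, j, n, x }.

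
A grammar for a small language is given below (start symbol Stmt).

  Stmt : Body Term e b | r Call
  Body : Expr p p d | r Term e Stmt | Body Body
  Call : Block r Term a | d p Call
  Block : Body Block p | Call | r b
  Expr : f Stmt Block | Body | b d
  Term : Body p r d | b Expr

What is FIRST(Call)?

{ b, d, f, r }

From Call : Block r Term a: add FIRST(Block) = { b, d, f, r }.
Call : d p Call contributes {d}.
Union: FIRST(Call) = { b, d, f, r }.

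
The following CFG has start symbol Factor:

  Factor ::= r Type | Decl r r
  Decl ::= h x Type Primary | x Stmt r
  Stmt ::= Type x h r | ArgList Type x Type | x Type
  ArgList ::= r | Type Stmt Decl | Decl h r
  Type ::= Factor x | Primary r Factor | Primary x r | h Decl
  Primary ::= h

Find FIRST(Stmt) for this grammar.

From Stmt ::= Type x h r: add FIRST(Type) = { h, r, x }.
From Stmt ::= ArgList Type x Type: add FIRST(ArgList) = { h, r, x }.
Stmt ::= x Type contributes {x}.
Union: FIRST(Stmt) = { h, r, x }.

{ h, r, x }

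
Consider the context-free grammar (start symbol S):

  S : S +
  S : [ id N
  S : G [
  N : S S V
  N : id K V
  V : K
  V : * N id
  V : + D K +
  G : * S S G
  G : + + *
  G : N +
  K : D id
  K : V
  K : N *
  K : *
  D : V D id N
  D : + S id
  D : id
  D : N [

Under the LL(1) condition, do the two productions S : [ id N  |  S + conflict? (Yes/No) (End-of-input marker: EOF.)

Yes

FIRST([ id N) = { [ } and FIRST(S +) = { *, +, [, id }.
Both contain [, so the two alternatives are not disjoint — LL(1) conflict.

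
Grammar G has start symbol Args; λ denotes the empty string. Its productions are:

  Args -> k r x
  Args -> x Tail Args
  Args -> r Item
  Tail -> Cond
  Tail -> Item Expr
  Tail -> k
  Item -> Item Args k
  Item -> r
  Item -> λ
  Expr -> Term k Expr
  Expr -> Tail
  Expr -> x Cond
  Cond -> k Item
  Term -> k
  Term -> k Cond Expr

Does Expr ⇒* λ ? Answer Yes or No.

No

Nullable nonterminals: Item.
No production of Expr has an RHS whose symbols are all nullable, so Expr is not nullable.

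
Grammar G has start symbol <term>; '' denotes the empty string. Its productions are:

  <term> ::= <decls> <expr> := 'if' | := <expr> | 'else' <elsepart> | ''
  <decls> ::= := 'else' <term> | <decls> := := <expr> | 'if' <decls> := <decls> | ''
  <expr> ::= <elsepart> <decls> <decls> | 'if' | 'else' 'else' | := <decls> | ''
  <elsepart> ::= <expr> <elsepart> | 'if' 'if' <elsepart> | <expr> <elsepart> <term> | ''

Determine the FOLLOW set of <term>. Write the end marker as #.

{ #, 'else', 'if', := }

<term> is the start symbol, so # ∈ FOLLOW(<term>).
In <decls> ::= := 'else' <term>: <term> is at the end, add FOLLOW(<decls>) = { #, 'else', 'if', := }.
In <elsepart> ::= <expr> <elsepart> <term>: <term> is at the end, add FOLLOW(<elsepart>) = { #, 'else', 'if', := }.
Union: FOLLOW(<term>) = { #, 'else', 'if', := }.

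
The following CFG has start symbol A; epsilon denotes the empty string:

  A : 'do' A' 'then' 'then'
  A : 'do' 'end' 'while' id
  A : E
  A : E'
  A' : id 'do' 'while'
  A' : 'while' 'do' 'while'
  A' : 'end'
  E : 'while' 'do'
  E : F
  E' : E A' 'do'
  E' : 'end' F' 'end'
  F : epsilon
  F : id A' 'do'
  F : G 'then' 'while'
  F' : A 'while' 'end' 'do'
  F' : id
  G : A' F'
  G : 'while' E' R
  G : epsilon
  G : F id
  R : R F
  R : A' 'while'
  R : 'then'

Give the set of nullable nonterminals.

Directly nullable (have an epsilon-production): F, G.
E : F with every symbol nullable, so E is nullable.
A : E with every symbol nullable, so A is nullable.
No other nonterminal has a production whose RHS symbols are all nullable.

{ A, E, F, G }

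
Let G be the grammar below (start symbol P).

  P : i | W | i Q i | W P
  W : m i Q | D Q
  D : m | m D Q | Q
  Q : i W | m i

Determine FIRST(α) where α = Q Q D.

{ i, m }

Add FIRST(Q) = { i, m }; Q is not nullable, stop.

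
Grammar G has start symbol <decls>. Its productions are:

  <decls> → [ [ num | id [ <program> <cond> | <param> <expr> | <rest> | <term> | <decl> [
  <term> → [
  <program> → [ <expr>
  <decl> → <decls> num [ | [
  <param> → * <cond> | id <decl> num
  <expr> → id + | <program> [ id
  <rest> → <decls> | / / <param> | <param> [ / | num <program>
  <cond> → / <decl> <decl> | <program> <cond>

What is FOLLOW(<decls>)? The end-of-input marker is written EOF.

<decls> is the start symbol, so EOF ∈ FOLLOW(<decls>).
In <decl> → <decls> num [: add FIRST(num [) = { num }.
In <rest> → <decls>: <decls> is at the end, add FOLLOW(<rest>) = { EOF, num }.
Union: FOLLOW(<decls>) = { EOF, num }.

{ EOF, num }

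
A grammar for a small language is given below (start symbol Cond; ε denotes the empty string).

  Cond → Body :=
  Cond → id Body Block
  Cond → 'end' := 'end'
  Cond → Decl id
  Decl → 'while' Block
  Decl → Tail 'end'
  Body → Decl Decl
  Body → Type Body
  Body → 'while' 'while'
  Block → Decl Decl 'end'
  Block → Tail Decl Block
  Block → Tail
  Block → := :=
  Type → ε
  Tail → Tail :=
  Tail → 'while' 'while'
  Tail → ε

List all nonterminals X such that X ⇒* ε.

Directly nullable (have an ε-production): Type, Tail.
Block → Tail with every symbol nullable, so Block is nullable.
No other nonterminal has a production whose RHS symbols are all nullable.

{ Block, Tail, Type }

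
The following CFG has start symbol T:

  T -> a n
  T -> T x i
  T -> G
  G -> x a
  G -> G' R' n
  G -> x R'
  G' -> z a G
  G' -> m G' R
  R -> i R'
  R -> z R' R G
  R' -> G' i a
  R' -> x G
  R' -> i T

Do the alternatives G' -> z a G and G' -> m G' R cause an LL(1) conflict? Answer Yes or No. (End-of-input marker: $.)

FIRST(z a G) = { z } and FIRST(m G' R) = { m }.
The FIRST sets are disjoint and neither alternative is nullable — no conflict.

No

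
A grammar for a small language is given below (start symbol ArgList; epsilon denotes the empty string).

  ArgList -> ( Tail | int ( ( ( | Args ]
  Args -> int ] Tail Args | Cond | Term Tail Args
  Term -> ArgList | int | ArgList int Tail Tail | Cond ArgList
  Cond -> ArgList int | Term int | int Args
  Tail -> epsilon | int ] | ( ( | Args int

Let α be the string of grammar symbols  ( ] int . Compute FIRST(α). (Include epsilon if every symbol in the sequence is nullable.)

( is a terminal; add {(} and stop.

{ ( }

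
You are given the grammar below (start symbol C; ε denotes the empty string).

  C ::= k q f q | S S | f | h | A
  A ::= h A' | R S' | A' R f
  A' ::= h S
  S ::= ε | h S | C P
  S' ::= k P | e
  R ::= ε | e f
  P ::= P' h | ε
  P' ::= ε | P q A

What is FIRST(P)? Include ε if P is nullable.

From P ::= P' h: P' nullable, take FIRST(P') ∪ {h} = { h, q }.
P ::= ε contributes ε.
Union: FIRST(P) = { h, q, ε }.

{ h, q, ε }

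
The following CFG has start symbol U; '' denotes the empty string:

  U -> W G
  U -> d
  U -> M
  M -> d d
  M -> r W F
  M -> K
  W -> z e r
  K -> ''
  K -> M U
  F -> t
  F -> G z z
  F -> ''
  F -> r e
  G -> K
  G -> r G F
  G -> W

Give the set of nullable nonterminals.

{ F, G, K, M, U }

Directly nullable (have an ''-production): K, F.
G -> K with every symbol nullable, so G is nullable.
U -> M with every symbol nullable, so U is nullable.
M -> K with every symbol nullable, so M is nullable.
No other nonterminal has a production whose RHS symbols are all nullable.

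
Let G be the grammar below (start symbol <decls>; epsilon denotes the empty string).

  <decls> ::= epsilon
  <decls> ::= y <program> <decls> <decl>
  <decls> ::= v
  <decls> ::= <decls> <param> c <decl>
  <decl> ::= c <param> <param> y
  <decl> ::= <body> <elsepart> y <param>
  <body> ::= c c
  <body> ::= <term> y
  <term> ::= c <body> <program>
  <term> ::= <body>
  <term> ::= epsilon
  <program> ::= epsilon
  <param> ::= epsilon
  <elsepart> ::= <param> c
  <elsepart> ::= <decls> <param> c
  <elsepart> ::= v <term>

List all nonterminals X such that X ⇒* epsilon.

{ <decls>, <param>, <program>, <term> }

Directly nullable (have an epsilon-production): <decls>, <term>, <program>, <param>.
No other nonterminal has a production whose RHS symbols are all nullable.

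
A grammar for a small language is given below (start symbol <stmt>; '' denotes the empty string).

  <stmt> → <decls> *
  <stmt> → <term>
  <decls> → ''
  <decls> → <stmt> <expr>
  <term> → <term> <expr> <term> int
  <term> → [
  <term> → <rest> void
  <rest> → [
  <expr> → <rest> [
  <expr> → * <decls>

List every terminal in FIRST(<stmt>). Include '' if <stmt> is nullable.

{ *, [ }

From <stmt> → <decls> *: <decls> nullable, take FIRST(<decls>) ∪ {*} = { *, [ }.
From <stmt> → <term>: add FIRST(<term>) = { [ }.
Union: FIRST(<stmt>) = { *, [ }.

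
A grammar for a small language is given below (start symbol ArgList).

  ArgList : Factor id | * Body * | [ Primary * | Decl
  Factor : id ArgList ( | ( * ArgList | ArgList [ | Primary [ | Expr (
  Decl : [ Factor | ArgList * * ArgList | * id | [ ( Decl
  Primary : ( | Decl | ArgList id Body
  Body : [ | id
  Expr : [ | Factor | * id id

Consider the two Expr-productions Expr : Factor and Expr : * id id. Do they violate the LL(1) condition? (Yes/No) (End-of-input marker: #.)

Yes

FIRST(Factor) = { (, *, [, id } and FIRST(* id id) = { * }.
Both contain *, so the two alternatives are not disjoint — LL(1) conflict.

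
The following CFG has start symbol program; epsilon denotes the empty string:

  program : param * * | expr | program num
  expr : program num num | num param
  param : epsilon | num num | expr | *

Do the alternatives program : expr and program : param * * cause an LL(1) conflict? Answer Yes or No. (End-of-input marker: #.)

FIRST(expr) = { *, num } and FIRST(param * *) = { *, num }.
Both contain *, so the two alternatives are not disjoint — LL(1) conflict.

Yes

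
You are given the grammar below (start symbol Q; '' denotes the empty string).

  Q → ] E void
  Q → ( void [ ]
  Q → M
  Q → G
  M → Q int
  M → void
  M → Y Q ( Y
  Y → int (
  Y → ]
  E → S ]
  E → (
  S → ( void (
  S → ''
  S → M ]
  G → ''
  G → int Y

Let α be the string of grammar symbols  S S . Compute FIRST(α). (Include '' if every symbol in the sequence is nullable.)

{ (, ], int, void, '' }

Add FIRST(S)\{''} = { (, ], int, void }; S is nullable, continue.
Add FIRST(S)\{''} = { (, ], int, void }; S is nullable, continue.
Every symbol is nullable, so include ''.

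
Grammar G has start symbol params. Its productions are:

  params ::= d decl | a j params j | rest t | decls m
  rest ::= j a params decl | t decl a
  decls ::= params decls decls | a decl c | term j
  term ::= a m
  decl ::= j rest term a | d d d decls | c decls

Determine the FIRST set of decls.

From decls ::= params decls decls: add FIRST(params) = { a, d, j, t }.
decls ::= a decl c contributes {a}.
From decls ::= term j: add FIRST(term) = { a }.
Union: FIRST(decls) = { a, d, j, t }.

{ a, d, j, t }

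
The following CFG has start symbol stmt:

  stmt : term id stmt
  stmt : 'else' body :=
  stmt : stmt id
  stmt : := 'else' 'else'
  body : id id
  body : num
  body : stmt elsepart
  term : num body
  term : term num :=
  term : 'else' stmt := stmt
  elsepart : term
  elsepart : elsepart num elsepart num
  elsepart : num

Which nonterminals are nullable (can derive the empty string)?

No nonterminal has an empty production or an RHS whose symbols are all nullable.

{ } (none)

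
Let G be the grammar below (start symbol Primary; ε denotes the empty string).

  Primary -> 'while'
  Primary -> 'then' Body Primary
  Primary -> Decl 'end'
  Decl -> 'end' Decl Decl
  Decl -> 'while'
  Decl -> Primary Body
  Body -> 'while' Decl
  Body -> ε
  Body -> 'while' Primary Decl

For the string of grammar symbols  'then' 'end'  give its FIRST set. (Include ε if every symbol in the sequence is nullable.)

'then' is a terminal; add {'then'} and stop.

{ 'then' }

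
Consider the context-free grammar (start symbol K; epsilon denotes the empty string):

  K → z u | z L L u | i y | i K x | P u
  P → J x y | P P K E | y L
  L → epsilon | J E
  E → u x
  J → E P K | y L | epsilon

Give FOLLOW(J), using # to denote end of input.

In P → J x y: add FIRST(x y) = { x }.
In L → J E: add FIRST(E) = { u }.
Union: FOLLOW(J) = { u, x }.

{ u, x }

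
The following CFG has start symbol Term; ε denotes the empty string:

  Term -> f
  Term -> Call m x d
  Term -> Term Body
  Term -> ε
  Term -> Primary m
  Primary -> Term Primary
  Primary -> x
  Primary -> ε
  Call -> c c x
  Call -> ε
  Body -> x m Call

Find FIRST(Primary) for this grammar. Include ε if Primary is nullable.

From Primary -> Term Primary: Term, Primary nullable, take FIRST(Term) ∪ FIRST(Primary) = { c, f, m, x }; also ε since the whole RHS is nullable.
Primary -> x contributes {x}.
Primary -> ε contributes ε.
Union: FIRST(Primary) = { c, f, m, x, ε }.

{ c, f, m, x, ε }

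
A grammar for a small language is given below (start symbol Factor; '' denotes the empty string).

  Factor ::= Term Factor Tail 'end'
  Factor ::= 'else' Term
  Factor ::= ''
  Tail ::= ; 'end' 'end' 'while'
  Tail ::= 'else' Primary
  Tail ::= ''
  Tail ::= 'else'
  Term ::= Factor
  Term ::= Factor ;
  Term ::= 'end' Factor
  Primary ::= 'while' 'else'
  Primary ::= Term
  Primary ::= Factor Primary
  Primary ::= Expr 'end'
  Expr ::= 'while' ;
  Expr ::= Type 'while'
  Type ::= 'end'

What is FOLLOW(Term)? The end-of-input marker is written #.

{ #, 'else', 'end', 'while', ; }

In Factor ::= Term Factor Tail 'end': add FIRST(Factor Tail 'end') = { 'else', 'end', ; }.
In Factor ::= 'else' Term: Term is at the end, add FOLLOW(Factor) = { #, 'else', 'end', 'while', ; }.
In Primary ::= Term: Term is at the end, add FOLLOW(Primary) = { 'end' }.
Union: FOLLOW(Term) = { #, 'else', 'end', 'while', ; }.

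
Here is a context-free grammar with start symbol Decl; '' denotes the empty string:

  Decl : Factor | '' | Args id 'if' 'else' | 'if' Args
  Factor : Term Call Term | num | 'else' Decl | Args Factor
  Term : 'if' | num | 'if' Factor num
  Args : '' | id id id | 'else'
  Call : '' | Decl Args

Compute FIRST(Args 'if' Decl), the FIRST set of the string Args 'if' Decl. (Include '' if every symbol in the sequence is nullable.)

Add FIRST(Args)\{''} = { 'else', id }; Args is nullable, continue.
'if' is a terminal; add {'if'} and stop.

{ 'else', 'if', id }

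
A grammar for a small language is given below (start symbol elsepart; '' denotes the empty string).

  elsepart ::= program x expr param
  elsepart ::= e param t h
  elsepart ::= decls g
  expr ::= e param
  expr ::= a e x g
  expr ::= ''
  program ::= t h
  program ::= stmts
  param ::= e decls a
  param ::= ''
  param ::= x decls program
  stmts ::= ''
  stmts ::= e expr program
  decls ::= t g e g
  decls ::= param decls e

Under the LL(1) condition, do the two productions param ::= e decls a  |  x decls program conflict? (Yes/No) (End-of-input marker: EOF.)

No

FIRST(e decls a) = { e } and FIRST(x decls program) = { x }.
The FIRST sets are disjoint and neither alternative is nullable — no conflict.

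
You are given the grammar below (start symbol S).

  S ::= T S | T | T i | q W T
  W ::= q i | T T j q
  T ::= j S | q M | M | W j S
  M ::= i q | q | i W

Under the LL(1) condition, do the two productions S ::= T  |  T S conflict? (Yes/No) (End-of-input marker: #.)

FIRST(T) = { i, j, q } and FIRST(T S) = { i, j, q }.
Both contain i, so the two alternatives are not disjoint — LL(1) conflict.

Yes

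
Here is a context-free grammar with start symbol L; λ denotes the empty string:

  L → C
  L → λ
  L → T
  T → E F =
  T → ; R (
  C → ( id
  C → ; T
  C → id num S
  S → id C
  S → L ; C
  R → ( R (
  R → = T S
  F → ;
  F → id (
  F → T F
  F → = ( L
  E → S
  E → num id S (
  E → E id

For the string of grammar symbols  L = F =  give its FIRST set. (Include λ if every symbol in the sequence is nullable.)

Add FIRST(L)\{λ} = { (, ;, id, num }; L is nullable, continue.
= is a terminal; add {=} and stop.

{ (, ;, =, id, num }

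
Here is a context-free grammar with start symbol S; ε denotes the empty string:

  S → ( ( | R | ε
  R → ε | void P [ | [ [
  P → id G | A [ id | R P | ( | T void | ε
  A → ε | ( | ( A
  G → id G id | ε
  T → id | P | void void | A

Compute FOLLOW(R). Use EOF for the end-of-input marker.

{ EOF, (, [, id, void }

In S → R: R is at the end, add FOLLOW(S) = { EOF }.
In P → R P: add FIRST(P)\{ε} = { (, [, id, void }.
  Since P is nullable, also add FOLLOW(P) = { [, void }.
Union: FOLLOW(R) = { EOF, (, [, id, void }.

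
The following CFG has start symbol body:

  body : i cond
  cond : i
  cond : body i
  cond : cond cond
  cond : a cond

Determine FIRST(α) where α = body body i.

Add FIRST(body) = { i }; body is not nullable, stop.

{ i }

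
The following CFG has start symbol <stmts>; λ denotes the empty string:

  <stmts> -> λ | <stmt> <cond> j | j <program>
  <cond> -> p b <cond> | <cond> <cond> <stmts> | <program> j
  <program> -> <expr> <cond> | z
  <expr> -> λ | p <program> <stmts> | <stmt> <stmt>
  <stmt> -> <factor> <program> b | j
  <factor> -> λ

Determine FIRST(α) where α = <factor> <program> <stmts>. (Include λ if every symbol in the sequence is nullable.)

Add FIRST(<factor>)\{λ} = {  }; <factor> is nullable, continue.
Add FIRST(<program>) = { j, p, z }; <program> is not nullable, stop.

{ j, p, z }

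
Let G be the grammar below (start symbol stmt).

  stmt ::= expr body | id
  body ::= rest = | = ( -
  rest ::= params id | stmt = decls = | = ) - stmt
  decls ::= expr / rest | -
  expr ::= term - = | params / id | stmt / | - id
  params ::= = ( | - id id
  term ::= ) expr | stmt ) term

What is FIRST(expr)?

{ ), -, =, id }

From expr ::= term - =: add FIRST(term) = { ), -, =, id }.
From expr ::= params / id: add FIRST(params) = { -, = }.
From expr ::= stmt /: add FIRST(stmt) = { ), -, =, id }.
expr ::= - id contributes {-}.
Union: FIRST(expr) = { ), -, =, id }.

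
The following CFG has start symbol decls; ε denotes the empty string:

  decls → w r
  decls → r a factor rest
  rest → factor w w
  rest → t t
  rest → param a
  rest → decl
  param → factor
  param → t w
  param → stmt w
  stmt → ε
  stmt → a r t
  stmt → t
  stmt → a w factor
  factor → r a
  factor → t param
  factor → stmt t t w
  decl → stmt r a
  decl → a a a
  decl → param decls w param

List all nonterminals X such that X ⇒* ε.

Directly nullable (have an ε-production): stmt.
No other nonterminal has a production whose RHS symbols are all nullable.

{ stmt }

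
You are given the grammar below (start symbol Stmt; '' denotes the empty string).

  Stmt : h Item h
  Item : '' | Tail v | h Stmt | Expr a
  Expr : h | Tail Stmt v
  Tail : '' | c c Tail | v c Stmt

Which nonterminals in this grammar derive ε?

Directly nullable (have an ''-production): Item, Tail.
No other nonterminal has a production whose RHS symbols are all nullable.

{ Item, Tail }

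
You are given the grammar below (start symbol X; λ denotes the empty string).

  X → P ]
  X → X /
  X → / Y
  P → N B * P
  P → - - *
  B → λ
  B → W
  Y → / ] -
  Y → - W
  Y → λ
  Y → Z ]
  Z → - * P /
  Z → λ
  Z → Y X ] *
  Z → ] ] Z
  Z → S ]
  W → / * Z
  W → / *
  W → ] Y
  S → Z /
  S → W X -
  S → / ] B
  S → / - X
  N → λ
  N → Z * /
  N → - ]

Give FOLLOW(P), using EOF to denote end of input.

In X → P ]: add FIRST(]) = { ] }.
In P → N B * P: P is at the end, add FOLLOW(P) = { /, ] }.
In Z → - * P /: add FIRST(/) = { / }.
Union: FOLLOW(P) = { /, ] }.

{ /, ] }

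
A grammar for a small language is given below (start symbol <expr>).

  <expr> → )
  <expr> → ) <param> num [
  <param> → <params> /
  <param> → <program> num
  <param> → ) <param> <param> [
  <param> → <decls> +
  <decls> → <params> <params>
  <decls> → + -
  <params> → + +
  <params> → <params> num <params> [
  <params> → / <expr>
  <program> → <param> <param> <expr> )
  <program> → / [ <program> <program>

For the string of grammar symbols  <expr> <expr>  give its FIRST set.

Add FIRST(<expr>) = { ) }; <expr> is not nullable, stop.

{ ) }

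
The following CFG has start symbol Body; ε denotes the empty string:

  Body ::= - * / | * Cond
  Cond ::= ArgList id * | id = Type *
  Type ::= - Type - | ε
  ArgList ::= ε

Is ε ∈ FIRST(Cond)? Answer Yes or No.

Nullable nonterminals: ArgList, Type.
No production of Cond has an RHS whose symbols are all nullable, so Cond is not nullable.

No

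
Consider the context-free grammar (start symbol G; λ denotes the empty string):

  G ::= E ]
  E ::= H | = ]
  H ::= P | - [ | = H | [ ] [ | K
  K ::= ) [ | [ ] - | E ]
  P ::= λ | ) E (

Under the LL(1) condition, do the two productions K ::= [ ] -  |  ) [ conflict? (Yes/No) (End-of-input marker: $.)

FIRST([ ] -) = { [ } and FIRST() [) = { ) }.
The FIRST sets are disjoint and neither alternative is nullable — no conflict.

No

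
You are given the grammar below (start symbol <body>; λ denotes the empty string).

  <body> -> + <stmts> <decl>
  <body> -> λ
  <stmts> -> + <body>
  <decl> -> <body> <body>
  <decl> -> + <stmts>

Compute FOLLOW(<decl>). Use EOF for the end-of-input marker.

{ EOF, + }

In <body> -> + <stmts> <decl>: <decl> is at the end, add FOLLOW(<body>) = { EOF, + }.
Union: FOLLOW(<decl>) = { EOF, + }.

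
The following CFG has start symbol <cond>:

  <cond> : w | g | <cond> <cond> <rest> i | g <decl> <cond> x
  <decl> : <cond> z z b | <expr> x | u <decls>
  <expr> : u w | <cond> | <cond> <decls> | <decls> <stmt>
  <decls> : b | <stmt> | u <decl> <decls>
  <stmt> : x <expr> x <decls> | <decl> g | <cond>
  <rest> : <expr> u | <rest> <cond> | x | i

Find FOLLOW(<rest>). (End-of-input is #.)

{ g, i, w }

In <cond> : <cond> <cond> <rest> i: add FIRST(i) = { i }.
In <rest> : <rest> <cond>: add FIRST(<cond>) = { g, w }.
Union: FOLLOW(<rest>) = { g, i, w }.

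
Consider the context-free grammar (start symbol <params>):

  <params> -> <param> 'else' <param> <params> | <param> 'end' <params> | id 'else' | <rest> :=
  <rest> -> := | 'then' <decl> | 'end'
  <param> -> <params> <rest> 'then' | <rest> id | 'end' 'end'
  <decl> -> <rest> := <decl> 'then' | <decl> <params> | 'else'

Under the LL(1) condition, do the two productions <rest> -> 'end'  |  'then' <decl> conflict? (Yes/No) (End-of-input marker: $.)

FIRST('end') = { 'end' } and FIRST('then' <decl>) = { 'then' }.
The FIRST sets are disjoint and neither alternative is nullable — no conflict.

No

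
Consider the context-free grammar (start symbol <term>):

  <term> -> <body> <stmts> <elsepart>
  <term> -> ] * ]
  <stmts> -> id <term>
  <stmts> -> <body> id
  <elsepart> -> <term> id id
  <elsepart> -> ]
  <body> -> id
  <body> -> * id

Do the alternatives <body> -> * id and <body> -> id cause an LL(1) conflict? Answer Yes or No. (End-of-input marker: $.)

No

FIRST(* id) = { * } and FIRST(id) = { id }.
The FIRST sets are disjoint and neither alternative is nullable — no conflict.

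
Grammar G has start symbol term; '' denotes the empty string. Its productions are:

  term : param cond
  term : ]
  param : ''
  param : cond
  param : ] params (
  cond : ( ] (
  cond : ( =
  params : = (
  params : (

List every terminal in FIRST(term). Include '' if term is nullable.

{ (, ] }

From term : param cond: param nullable, take FIRST(param) ∪ FIRST(cond) = { (, ] }.
term : ] contributes {]}.
Union: FIRST(term) = { (, ] }.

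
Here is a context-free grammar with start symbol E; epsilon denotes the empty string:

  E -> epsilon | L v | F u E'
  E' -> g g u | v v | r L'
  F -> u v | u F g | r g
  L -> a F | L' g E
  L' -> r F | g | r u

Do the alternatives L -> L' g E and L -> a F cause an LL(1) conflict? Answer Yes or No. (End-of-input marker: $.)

No

FIRST(L' g E) = { g, r } and FIRST(a F) = { a }.
The FIRST sets are disjoint and neither alternative is nullable — no conflict.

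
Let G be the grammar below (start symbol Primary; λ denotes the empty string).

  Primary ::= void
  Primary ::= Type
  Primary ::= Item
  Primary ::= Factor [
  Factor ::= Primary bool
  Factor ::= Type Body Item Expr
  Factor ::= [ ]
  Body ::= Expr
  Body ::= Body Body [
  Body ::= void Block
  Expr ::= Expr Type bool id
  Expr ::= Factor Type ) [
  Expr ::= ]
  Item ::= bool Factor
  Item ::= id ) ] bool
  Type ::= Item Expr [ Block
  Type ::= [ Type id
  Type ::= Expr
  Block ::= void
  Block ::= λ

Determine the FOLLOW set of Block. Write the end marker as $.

In Body ::= void Block: Block is at the end, add FOLLOW(Body) = { [, ], bool, id, void }.
In Type ::= Item Expr [ Block: Block is at the end, add FOLLOW(Type) = { $, ), [, ], bool, id, void }.
Union: FOLLOW(Block) = { $, ), [, ], bool, id, void }.

{ $, ), [, ], bool, id, void }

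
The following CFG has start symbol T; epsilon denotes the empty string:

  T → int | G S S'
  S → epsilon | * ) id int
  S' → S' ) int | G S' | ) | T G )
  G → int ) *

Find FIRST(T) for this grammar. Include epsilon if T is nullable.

{ int }

T → int contributes {int}.
From T → G S S': add FIRST(G) = { int }.
Union: FIRST(T) = { int }.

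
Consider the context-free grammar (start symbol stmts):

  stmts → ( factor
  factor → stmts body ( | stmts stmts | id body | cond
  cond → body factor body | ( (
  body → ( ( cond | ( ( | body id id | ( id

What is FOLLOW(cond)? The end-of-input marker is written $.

In factor → cond: cond is at the end, add FOLLOW(factor) = { $, ( }.
In body → ( ( cond: cond is at the end, add FOLLOW(body) = { $, (, id }.
Union: FOLLOW(cond) = { $, (, id }.

{ $, (, id }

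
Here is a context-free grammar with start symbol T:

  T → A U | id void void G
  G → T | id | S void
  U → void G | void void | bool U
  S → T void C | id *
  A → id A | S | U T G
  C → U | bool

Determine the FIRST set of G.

From G → T: add FIRST(T) = { bool, id, void }.
G → id contributes {id}.
From G → S void: add FIRST(S) = { bool, id, void }.
Union: FIRST(G) = { bool, id, void }.

{ bool, id, void }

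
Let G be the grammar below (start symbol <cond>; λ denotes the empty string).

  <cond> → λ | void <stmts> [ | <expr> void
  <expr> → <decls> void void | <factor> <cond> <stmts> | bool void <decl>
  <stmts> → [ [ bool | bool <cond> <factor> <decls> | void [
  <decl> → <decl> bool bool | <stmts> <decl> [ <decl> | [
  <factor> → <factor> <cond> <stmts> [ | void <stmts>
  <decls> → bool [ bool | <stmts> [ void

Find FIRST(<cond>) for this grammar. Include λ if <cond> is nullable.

<cond> → λ contributes λ.
<cond> → void <stmts> [ contributes {void}.
From <cond> → <expr> void: add FIRST(<expr>) = { [, bool, void }.
Union: FIRST(<cond>) = { [, bool, void, λ }.

{ [, bool, void, λ }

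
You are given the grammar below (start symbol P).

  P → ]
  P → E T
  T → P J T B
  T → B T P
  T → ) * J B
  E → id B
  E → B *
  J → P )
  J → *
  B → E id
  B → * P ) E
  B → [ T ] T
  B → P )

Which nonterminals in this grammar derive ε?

{ } (none)

No nonterminal has an empty production or an RHS whose symbols are all nullable.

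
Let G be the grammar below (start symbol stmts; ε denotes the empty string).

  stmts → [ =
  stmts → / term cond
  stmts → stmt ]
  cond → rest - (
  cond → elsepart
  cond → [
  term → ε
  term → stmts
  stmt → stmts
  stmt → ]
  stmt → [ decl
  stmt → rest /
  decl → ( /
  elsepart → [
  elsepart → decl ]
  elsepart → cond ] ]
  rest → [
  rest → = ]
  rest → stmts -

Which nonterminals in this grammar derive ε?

{ term }

Directly nullable (have an ε-production): term.
No other nonterminal has a production whose RHS symbols are all nullable.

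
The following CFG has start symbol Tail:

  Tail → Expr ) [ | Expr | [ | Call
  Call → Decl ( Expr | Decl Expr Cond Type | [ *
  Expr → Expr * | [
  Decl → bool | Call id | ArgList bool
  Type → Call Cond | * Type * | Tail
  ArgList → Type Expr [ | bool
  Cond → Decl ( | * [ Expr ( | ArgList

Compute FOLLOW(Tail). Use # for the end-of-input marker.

Tail is the start symbol, so # ∈ FOLLOW(Tail).
In Type → Tail: Tail is at the end, add FOLLOW(Type) = { #, *, [, bool, id }.
Union: FOLLOW(Tail) = { #, *, [, bool, id }.

{ #, *, [, bool, id }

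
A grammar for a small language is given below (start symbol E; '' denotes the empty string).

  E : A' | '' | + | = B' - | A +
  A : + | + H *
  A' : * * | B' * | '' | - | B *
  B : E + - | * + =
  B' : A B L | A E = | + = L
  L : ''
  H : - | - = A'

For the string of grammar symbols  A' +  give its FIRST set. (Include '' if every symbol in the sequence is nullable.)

Add FIRST(A')\{''} = { *, +, -, = }; A' is nullable, continue.
+ is a terminal; add {+} and stop.

{ *, +, -, = }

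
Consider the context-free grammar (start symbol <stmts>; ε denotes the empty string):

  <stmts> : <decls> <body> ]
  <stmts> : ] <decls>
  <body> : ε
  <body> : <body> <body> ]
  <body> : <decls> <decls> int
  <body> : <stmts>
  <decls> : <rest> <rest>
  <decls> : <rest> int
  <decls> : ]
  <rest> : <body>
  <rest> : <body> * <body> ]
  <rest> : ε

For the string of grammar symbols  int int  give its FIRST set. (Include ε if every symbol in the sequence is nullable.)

{ int }

int is a terminal; add {int} and stop.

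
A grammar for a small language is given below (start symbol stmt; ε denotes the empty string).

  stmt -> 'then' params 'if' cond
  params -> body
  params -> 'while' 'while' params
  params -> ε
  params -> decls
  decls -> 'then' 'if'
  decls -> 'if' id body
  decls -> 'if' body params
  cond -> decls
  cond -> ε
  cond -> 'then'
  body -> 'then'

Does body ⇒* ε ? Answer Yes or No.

No

Nullable nonterminals: cond, params.
No production of body has an RHS whose symbols are all nullable, so body is not nullable.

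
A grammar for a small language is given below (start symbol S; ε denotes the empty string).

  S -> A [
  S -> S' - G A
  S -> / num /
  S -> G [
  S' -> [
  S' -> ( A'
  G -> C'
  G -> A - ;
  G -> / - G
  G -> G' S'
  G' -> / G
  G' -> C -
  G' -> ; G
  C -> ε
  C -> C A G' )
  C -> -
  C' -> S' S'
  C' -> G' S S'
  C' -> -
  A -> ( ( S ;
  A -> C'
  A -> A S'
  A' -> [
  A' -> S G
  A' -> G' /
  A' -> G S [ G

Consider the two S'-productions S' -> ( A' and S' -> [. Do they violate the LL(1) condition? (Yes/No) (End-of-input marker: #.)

FIRST(( A') = { ( } and FIRST([) = { [ }.
The FIRST sets are disjoint and neither alternative is nullable — no conflict.

No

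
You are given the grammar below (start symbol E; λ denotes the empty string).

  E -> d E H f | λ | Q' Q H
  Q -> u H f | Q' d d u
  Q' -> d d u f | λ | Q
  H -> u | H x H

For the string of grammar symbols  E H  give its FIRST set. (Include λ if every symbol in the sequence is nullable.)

Add FIRST(E)\{λ} = { d, u }; E is nullable, continue.
Add FIRST(H) = { u }; H is not nullable, stop.

{ d, u }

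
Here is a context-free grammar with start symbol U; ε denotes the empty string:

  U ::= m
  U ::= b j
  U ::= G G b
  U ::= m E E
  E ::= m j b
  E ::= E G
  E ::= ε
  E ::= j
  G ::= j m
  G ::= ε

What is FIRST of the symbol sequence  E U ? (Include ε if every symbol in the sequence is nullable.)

{ b, j, m }

Add FIRST(E)\{ε} = { j, m }; E is nullable, continue.
Add FIRST(U) = { b, j, m }; U is not nullable, stop.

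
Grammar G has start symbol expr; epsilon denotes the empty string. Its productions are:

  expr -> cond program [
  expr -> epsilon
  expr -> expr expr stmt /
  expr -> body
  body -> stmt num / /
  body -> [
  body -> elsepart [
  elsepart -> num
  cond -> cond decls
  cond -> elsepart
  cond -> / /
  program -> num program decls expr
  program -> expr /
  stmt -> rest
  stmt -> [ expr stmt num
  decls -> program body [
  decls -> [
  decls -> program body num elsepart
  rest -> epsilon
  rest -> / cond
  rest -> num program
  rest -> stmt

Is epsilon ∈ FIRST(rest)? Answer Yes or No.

rest has an epsilon-production, so rest ⇒ epsilon.

Yes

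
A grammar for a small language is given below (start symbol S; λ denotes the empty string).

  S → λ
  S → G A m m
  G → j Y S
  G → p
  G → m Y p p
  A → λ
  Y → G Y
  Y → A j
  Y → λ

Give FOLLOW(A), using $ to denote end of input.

In S → G A m m: add FIRST(m m) = { m }.
In Y → A j: add FIRST(j) = { j }.
Union: FOLLOW(A) = { j, m }.

{ j, m }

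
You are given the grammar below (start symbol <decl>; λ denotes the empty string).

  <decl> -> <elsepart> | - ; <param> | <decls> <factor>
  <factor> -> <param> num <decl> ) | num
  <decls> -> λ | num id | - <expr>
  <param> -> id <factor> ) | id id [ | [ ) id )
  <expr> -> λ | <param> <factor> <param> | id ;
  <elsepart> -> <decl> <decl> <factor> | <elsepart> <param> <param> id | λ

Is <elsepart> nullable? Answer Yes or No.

Yes

<elsepart> has an λ-production, so <elsepart> ⇒ λ.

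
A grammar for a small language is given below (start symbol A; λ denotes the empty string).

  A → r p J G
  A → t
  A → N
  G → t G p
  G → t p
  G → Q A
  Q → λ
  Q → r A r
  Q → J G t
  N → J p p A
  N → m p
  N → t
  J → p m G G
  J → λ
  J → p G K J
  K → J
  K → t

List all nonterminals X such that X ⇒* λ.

{ J, K, Q }

Directly nullable (have an λ-production): Q, J.
K → J with every symbol nullable, so K is nullable.
No other nonterminal has a production whose RHS symbols are all nullable.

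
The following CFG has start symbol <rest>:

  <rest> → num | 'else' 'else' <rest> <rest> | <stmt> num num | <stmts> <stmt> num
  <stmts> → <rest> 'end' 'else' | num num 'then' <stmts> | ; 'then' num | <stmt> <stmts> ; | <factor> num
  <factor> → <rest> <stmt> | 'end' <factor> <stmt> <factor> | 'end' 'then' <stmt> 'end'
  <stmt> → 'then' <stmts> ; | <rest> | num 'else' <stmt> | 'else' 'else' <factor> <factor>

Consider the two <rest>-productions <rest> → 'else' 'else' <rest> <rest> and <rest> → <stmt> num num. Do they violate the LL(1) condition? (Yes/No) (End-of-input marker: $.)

Yes

FIRST('else' 'else' <rest> <rest>) = { 'else' } and FIRST(<stmt> num num) = { 'else', 'end', 'then', ;, num }.
Both contain 'else', so the two alternatives are not disjoint — LL(1) conflict.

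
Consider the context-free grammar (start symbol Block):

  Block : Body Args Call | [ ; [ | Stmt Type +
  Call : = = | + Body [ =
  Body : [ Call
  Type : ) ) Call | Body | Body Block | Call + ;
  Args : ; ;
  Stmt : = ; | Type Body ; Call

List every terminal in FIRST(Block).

{ ), +, =, [ }

From Block : Body Args Call: add FIRST(Body) = { [ }.
Block : [ ; [ contributes {[}.
From Block : Stmt Type +: add FIRST(Stmt) = { ), +, =, [ }.
Union: FIRST(Block) = { ), +, =, [ }.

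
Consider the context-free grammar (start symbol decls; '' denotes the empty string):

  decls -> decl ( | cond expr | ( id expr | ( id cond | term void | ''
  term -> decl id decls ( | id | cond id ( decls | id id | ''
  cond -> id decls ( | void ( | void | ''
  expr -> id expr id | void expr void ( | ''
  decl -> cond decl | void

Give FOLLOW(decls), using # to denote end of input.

{ #, (, void }

decls is the start symbol, so # ∈ FOLLOW(decls).
In term -> decl id decls (: add FIRST(() = { ( }.
In term -> cond id ( decls: decls is at the end, add FOLLOW(term) = { void }.
In cond -> id decls (: add FIRST(() = { ( }.
Union: FOLLOW(decls) = { #, (, void }.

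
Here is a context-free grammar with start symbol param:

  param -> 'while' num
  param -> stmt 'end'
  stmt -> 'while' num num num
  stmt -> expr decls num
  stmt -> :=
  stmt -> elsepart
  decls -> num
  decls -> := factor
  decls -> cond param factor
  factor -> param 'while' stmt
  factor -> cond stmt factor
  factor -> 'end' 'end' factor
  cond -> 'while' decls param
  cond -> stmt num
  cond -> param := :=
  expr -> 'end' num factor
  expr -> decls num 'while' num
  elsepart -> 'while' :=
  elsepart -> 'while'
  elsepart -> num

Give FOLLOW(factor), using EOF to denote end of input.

{ 'end', 'while', :=, num }

In decls -> := factor: factor is at the end, add FOLLOW(decls) = { 'end', 'while', :=, num }.
In decls -> cond param factor: factor is at the end, add FOLLOW(decls) = { 'end', 'while', :=, num }.
In factor -> cond stmt factor: factor is at the end, add FOLLOW(factor) = { 'end', 'while', :=, num }.
In factor -> 'end' 'end' factor: factor is at the end, add FOLLOW(factor) = { 'end', 'while', :=, num }.
In expr -> 'end' num factor: factor is at the end, add FOLLOW(expr) = { 'end', 'while', :=, num }.
Union: FOLLOW(factor) = { 'end', 'while', :=, num }.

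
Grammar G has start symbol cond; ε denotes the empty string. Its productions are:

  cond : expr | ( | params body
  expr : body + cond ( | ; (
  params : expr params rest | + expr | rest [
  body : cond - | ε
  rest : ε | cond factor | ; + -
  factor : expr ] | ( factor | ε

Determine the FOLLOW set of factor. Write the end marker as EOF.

{ EOF, (, +, -, ;, [ }

In rest : cond factor: factor is at the end, add FOLLOW(rest) = { EOF, (, +, -, ;, [ }.
In factor : ( factor: factor is at the end, add FOLLOW(factor) = { EOF, (, +, -, ;, [ }.
Union: FOLLOW(factor) = { EOF, (, +, -, ;, [ }.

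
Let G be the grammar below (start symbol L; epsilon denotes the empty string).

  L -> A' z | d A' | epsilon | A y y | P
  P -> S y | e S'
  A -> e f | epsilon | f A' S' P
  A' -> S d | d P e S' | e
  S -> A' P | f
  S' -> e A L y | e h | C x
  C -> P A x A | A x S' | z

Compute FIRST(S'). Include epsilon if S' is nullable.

{ d, e, f, x, z }

S' -> e A L y contributes {e}.
S' -> e h contributes {e}.
From S' -> C x: add FIRST(C) = { d, e, f, x, z }.
Union: FIRST(S') = { d, e, f, x, z }.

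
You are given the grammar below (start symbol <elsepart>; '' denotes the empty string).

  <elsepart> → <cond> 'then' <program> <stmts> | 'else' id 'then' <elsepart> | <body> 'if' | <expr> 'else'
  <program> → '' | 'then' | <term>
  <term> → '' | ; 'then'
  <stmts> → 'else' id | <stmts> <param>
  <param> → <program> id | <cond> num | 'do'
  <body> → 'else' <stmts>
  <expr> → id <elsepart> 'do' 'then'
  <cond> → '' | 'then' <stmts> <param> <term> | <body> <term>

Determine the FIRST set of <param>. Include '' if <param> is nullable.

From <param> → <program> id: <program> nullable, take FIRST(<program>) ∪ {id} = { 'then', ;, id }.
From <param> → <cond> num: <cond> nullable, take FIRST(<cond>) ∪ {num} = { 'else', 'then', num }.
<param> → 'do' contributes {'do'}.
Union: FIRST(<param>) = { 'do', 'else', 'then', ;, id, num }.

{ 'do', 'else', 'then', ;, id, num }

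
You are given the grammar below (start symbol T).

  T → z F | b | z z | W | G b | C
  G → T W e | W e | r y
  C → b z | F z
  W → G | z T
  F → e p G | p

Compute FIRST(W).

{ b, e, p, r, z }

From W → G: add FIRST(G) = { b, e, p, r, z }.
W → z T contributes {z}.
Union: FIRST(W) = { b, e, p, r, z }.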